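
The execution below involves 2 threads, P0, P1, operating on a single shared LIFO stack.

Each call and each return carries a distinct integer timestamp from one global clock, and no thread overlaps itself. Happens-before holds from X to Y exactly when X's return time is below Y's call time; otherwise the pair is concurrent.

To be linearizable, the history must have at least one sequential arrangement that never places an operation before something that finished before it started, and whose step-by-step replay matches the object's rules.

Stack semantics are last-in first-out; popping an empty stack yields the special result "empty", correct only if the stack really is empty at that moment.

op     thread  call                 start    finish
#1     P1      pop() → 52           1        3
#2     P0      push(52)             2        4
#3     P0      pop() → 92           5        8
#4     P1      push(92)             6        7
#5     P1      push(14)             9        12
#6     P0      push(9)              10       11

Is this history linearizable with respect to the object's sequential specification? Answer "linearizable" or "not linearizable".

witness order: #2, #1, #4, #3, #5, #6
1. #2 push(52), leaving stack <52>
2. #1 pop() → 52, leaving stack <>
3. #4 push(92), leaving stack <92>
4. #3 pop() → 92, leaving stack <>
5. #5 push(14), leaving stack <14>
6. #6 push(9), leaving stack <14,9>

linearizable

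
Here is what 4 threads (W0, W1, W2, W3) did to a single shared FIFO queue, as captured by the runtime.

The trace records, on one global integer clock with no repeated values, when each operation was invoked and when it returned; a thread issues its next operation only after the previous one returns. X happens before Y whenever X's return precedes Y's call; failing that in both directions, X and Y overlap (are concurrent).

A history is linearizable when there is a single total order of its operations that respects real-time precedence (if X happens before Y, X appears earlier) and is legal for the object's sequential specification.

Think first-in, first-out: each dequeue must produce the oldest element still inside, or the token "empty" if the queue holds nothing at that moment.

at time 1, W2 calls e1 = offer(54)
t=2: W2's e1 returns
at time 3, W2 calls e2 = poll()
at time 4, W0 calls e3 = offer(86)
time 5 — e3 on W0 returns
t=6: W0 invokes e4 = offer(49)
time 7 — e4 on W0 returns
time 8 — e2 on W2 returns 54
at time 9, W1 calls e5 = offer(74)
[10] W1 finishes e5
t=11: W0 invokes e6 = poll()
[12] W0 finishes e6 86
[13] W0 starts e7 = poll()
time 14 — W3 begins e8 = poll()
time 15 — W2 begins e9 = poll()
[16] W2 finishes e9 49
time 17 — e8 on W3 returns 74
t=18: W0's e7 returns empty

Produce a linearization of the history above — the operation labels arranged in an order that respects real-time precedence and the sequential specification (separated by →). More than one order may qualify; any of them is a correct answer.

e1 → e2 → e3 → e4 → e5 → e6 → e9 → e8 → e7

1. e1 offer(54), leaving queue <54>
2. e2 poll() → 54, leaving queue <>
3. e3 offer(86), leaving queue <86>
4. e4 offer(49), leaving queue <86,49>
5. e5 offer(74), leaving queue <86,49,74>
6. e6 poll() → 86, leaving queue <49,74>
7. e9 poll() → 49, leaving queue <74>
8. e8 poll() → 74, leaving queue <>
9. e7 poll() → empty, leaving queue <>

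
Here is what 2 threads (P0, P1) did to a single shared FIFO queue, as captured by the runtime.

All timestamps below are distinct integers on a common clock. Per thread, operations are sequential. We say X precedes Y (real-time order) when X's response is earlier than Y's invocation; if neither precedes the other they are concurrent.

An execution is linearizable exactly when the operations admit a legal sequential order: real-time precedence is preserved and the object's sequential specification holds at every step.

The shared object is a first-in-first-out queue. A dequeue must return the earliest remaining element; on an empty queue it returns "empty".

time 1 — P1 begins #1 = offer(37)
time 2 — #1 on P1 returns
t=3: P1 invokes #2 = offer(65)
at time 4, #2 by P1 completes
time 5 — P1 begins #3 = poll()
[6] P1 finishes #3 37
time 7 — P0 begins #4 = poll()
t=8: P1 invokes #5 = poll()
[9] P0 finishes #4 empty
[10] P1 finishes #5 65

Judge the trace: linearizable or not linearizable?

linearizable

witness order: #1, #2, #3, #5, #4
after step 1 (#1 offer(37)): queue <37>
after step 2 (#2 offer(65)): queue <37,65>
after step 3 (#3 poll() → 37): queue <65>
after step 4 (#5 poll() → 65): queue <>
after step 5 (#4 poll() → empty): queue <>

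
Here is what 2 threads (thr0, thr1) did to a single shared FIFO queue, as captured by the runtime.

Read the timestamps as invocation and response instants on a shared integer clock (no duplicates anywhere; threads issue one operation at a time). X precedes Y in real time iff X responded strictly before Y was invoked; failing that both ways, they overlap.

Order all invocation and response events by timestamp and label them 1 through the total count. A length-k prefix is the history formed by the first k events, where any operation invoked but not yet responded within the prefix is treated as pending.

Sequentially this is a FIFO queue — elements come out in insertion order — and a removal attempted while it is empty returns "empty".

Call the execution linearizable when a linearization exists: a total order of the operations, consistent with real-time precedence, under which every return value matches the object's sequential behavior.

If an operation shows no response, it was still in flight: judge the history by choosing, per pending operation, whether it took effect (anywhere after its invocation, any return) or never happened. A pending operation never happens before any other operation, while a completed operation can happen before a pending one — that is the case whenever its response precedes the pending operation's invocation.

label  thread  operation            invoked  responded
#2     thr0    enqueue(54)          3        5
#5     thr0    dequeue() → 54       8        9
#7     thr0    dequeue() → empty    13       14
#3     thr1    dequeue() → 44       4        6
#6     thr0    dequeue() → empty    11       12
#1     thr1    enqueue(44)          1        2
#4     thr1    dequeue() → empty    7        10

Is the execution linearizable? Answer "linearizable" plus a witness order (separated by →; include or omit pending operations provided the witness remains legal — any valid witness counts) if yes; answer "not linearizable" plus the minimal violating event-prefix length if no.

linearizable — witness: #1 → #2 → #3 → #5 → #4 → #6 → #7

1. #1 enqueue(44), leaving queue <44>
2. #2 enqueue(54), leaving queue <44,54>
3. #3 dequeue() → 44, leaving queue <54>
4. #5 dequeue() → 54, leaving queue <>
5. #4 dequeue() → empty, leaving queue <>
6. #6 dequeue() → empty, leaving queue <>
7. #7 dequeue() → empty, leaving queue <>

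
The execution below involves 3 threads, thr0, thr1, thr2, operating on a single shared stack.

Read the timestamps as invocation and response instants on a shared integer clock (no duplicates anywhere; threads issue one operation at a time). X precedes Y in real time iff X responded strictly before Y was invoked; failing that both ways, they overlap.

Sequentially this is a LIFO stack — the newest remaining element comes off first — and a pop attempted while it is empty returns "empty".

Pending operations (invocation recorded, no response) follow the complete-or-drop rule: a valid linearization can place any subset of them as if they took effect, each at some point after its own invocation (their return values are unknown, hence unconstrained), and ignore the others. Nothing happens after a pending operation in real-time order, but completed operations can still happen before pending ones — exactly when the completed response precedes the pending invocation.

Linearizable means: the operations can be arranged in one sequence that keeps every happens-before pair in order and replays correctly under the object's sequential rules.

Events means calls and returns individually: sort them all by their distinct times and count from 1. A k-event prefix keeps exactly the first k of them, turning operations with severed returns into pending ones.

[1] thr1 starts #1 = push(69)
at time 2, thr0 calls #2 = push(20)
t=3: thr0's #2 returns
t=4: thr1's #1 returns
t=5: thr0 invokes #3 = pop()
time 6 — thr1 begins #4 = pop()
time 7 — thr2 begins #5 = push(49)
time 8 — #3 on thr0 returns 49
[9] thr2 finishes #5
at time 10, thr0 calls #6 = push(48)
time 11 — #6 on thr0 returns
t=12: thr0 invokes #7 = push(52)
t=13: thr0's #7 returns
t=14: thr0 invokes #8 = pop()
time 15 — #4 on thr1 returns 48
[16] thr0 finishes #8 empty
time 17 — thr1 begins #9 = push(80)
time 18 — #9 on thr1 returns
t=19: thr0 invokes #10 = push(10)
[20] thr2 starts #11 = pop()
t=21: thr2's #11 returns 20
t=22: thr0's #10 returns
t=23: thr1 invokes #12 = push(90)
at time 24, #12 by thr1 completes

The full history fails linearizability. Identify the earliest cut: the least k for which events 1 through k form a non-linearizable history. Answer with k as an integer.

16

events 1..15 are linearizable, e.g. via #1, #2, #5, #3, #6, #4, #7:
after step 1 (#1 push(69)): stack <69>
after step 2 (#2 push(20)): stack <69,20>
after step 3 (#5 push(49)): stack <69,20,49>
after step 4 (#3 pop() → 49): stack <69,20>
after step 5 (#6 push(48)): stack <69,20,48>
after step 6 (#4 pop() → 48): stack <69,20>
after step 7 (#7 push(52)): stack <69,20,52>
once event 16 joins (#8's response, time 16), exhaustive search finds no witness
one such order, #1, #2, #3, #4, #5, #6, #7, #8, breaks at step 3 where #3 pop() → 49 is illegal
one such order, #1, #2, #3, #5, #4, #6, #7, #8, breaks at step 3 where #3 pop() → 49 is illegal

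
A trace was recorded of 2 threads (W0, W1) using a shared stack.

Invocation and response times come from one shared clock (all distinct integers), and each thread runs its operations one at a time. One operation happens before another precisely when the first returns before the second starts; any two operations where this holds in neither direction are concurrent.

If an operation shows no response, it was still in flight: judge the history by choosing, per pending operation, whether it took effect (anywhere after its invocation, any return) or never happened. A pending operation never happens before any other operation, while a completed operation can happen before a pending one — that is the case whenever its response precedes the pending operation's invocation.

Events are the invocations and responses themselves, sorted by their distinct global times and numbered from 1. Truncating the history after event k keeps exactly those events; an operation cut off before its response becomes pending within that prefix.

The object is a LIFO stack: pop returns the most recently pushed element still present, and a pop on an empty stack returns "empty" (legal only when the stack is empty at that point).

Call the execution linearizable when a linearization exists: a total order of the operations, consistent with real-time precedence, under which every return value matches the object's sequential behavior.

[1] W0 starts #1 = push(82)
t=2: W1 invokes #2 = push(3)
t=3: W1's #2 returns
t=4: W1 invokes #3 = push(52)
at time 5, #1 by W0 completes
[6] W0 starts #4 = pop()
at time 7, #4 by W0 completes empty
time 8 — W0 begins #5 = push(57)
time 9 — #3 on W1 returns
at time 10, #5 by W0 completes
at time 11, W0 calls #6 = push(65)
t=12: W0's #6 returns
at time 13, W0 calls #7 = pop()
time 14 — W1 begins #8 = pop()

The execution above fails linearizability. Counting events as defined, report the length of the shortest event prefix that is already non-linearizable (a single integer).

7

a valid linearization of events 1..6 exists, for instance #1, #2:
after step 1 (#1 push(82)): stack <82>
after step 2 (#2 push(3)): stack <82,3>
at event 7 (#4's time-7 response) nothing linearizes any more
completion choices over the 1 pending operation (#3) were checked; none helps
take #1, #2, #4 (pending dropped): step 3 already fails, because #4 pop() → empty cannot occur there
take #2, #1, #4 (pending dropped): step 3 already fails, because #4 pop() → empty cannot occur there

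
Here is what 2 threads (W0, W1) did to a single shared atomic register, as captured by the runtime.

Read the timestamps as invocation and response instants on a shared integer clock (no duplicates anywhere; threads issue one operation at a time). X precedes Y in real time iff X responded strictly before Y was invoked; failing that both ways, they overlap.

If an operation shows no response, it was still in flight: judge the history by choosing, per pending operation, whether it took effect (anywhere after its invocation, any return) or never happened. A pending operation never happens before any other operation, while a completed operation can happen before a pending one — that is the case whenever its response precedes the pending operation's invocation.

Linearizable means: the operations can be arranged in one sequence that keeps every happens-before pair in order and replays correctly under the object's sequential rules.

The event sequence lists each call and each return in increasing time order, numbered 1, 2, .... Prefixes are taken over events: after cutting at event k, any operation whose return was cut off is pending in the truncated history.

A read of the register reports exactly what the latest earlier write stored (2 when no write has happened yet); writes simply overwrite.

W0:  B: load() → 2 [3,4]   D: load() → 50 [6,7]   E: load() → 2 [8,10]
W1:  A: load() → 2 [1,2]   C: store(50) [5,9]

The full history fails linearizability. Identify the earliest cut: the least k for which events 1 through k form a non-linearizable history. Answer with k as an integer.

events 1..9 are linearizable, e.g. via A, B, C, D:
after step 1 (A load() → 2): value 2
after step 2 (B load() → 2): value 2
after step 3 (C store(50)): value 50
after step 4 (D load() → 50): value 50
at event 10 (E's time-10 response) nothing linearizes any more
one such order, A, B, C, D, E, breaks at step 5 where E load() → 2 is illegal
one such order, A, B, D, C, E, breaks at step 3 where D load() → 50 is illegal

10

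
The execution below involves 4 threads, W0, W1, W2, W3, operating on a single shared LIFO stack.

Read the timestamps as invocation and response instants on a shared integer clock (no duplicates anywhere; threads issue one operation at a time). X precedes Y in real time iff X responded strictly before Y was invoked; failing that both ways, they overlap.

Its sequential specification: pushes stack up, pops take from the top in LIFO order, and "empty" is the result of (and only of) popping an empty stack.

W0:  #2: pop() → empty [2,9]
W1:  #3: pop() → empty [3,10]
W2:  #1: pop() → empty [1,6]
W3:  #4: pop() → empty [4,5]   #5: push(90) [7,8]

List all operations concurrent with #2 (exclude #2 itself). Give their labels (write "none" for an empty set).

concurrent with #2 ([2,9]): every op whose interval crosses 2..9
#1 [1,6]: concurrent
#3 [3,10]: concurrent
#4 [4,5]: concurrent
#5 [7,8]: concurrent

#1, #3, #4, #5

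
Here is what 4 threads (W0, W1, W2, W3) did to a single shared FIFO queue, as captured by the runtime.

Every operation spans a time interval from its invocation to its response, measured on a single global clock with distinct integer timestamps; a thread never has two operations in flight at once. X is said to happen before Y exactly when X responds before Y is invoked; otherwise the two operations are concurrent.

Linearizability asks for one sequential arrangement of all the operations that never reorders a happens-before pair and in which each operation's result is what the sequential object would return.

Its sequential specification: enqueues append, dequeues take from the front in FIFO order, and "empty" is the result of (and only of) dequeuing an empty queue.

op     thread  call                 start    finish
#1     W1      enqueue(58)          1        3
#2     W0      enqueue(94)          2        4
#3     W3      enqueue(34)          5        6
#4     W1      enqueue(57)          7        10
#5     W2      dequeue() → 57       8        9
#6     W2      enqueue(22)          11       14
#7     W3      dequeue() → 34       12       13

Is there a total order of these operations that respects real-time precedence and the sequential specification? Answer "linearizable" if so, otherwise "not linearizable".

already the first 9 events (up to #5's response at time 9) admit no linearization; the first 8 still do
all 2 real-time-respecting orders fail — 4 completed FIFO queue operations, no legal replay
no escape via the 1 pending operation (#4): every completion choice fails
e.g. #1, #2, #3, #5 (pending dropped): illegal at step 4, since #5 dequeue() → 57 cannot apply there
e.g. #2, #1, #3, #5 (pending dropped): illegal at step 4, since #5 dequeue() → 57 cannot apply there

not linearizable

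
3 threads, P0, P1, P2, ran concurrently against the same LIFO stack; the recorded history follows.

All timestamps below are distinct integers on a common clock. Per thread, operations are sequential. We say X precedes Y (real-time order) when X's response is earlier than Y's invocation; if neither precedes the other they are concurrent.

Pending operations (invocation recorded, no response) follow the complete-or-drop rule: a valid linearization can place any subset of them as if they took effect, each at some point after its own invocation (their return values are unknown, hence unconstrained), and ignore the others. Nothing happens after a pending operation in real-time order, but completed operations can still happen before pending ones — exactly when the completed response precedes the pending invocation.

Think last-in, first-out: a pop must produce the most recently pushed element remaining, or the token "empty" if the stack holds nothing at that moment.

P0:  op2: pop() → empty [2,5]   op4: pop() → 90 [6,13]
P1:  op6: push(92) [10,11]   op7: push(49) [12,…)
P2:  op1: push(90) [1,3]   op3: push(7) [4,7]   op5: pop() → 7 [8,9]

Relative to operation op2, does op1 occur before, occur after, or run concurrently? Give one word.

concurrent

op1 spans [1,3], op2 spans [2,5]
the intervals overlap in both directions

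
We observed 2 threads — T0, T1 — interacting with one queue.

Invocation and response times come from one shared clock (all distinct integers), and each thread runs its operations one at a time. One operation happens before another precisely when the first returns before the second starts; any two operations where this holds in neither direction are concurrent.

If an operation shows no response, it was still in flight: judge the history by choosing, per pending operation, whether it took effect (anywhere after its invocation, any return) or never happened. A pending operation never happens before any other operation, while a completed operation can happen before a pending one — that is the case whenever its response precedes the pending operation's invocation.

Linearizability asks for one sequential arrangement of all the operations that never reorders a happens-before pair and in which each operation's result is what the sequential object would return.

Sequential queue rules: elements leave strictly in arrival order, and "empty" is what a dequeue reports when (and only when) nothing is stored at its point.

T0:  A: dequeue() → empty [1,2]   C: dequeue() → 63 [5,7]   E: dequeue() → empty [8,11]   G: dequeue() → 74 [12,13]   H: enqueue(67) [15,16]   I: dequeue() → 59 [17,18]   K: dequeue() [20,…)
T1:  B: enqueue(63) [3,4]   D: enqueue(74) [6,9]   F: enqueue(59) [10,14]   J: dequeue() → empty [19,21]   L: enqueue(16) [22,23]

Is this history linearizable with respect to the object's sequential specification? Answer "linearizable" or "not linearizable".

a witness: A, B, C, E, D, F, G, H, I, K, J, L
step 1: A dequeue() → empty — queue <>
step 2: B enqueue(63) — queue <63>
step 3: C dequeue() → 63 — queue <>
step 4: E dequeue() → empty — queue <>
step 5: D enqueue(74) — queue <74>
step 6: F enqueue(59) — queue <74,59>
step 7: G dequeue() → 74 — queue <59>
step 8: H enqueue(67) — queue <59,67>
step 9: I dequeue() → 59 — queue <67>
step 10: K dequeue() (pending, included) — queue <>
step 11: J dequeue() → empty — queue <>
step 12: L enqueue(16) — queue <16>

linearizable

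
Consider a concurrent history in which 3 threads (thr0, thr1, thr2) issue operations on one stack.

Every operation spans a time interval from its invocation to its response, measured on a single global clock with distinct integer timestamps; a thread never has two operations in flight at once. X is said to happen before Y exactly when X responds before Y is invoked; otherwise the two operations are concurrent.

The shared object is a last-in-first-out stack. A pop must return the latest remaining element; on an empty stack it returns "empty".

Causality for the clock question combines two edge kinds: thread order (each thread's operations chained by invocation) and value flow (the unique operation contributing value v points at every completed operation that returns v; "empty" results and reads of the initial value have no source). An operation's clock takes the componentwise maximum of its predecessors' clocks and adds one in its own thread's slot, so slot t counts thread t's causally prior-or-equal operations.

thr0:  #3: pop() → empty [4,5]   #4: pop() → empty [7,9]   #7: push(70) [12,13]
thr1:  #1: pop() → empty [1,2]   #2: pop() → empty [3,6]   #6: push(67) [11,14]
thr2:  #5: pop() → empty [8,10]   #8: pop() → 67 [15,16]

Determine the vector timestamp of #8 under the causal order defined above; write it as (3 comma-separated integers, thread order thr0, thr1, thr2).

#5 (invocation 8): nothing precedes it; thr2's component alone gives (0, 0, 1)
#1 (invocation 1): nothing precedes it; thr1's component alone gives (0, 1, 0)
#3 (invocation 4): nothing precedes it; thr0's component alone gives (1, 0, 0)
merge at #2 (invoked 3): VC(#1)=(0, 1, 0), own-thread bump on thr1 → (0, 2, 0)
merge at #4 (invoked 7): VC(#3)=(1, 0, 0), own-thread bump on thr0 → (2, 0, 0)
merge at #6 (invoked 11): VC(#2)=(0, 2, 0), own-thread bump on thr1 → (0, 3, 0)
merge at #7 (invoked 12): VC(#4)=(2, 0, 0), own-thread bump on thr0 → (3, 0, 0)
merge at #8 (invoked 15): VC(#5)=(0, 0, 1), VC(#6)=(0, 3, 0), own-thread bump on thr2 → (0, 3, 2)
target: VC(#8) = (0, 3, 2)

(0, 3, 2)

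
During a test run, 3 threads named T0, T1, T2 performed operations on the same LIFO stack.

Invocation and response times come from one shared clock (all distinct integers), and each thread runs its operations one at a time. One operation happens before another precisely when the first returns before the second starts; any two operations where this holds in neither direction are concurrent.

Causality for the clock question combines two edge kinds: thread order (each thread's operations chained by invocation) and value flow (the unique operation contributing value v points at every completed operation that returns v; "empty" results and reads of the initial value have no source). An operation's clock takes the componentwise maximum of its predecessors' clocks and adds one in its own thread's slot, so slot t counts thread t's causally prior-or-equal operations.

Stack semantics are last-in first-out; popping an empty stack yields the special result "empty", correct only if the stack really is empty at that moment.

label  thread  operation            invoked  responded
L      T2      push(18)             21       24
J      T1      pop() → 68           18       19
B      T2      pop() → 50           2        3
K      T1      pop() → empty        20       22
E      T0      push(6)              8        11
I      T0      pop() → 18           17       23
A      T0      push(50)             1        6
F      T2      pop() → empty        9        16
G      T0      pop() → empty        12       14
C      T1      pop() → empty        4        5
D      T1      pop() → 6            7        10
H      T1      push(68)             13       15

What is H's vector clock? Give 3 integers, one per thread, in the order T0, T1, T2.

(2, 3, 0)

invoked at 4, C has no predecessors; its own T1 bump gives (0, 1, 0)
invoked at 1, A has no predecessors; its own T0 bump gives (1, 0, 0)
VC(B, invoked at 2): max of VC(A)=(1, 0, 0), then +1 on thread T2 → (1, 0, 1)
VC(E, invoked at 8): max of VC(A)=(1, 0, 0), then +1 on thread T0 → (2, 0, 0)
VC(F, invoked at 9): max of VC(B)=(1, 0, 1), then +1 on thread T2 → (1, 0, 2)
VC(G, invoked at 12): max of VC(E)=(2, 0, 0), then +1 on thread T0 → (3, 0, 0)
VC(L, invoked at 21): max of VC(F)=(1, 0, 2), then +1 on thread T2 → (1, 0, 3)
VC(D, invoked at 7): max of VC(C)=(0, 1, 0), VC(E)=(2, 0, 0), then +1 on thread T1 → (2, 2, 0)
VC(H, invoked at 13): max of VC(D)=(2, 2, 0), then +1 on thread T1 → (2, 3, 0)
VC(J, invoked at 18): max of VC(H)=(2, 3, 0), then +1 on thread T1 → (2, 4, 0)
VC(K, invoked at 20): max of VC(J)=(2, 4, 0), then +1 on thread T1 → (2, 5, 0)
VC(I, invoked at 17): max of VC(G)=(3, 0, 0), VC(L)=(1, 0, 3), then +1 on thread T0 → (4, 0, 3)
target: VC(H) = (2, 3, 0)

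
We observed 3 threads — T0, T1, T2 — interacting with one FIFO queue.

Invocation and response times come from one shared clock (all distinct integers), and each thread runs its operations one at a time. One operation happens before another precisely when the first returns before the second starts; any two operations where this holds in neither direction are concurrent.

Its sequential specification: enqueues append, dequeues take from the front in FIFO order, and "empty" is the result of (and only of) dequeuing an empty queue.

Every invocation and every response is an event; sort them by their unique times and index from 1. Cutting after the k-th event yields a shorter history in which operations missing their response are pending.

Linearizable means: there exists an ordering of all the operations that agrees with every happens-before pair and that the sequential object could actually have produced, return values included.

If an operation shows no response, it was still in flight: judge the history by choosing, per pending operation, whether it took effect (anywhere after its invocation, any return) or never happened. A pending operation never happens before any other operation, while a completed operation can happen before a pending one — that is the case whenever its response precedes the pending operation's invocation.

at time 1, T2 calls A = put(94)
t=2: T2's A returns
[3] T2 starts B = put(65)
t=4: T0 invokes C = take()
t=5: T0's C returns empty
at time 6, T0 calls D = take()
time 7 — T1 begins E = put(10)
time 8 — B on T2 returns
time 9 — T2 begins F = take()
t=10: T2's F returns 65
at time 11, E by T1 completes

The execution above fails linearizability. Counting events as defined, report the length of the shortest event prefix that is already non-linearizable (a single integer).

5

a valid linearization of events 1..4 exists, for instance A:
after step 1 (A put(94)): queue <94>
once event 5 joins (C's response, time 5), exhaustive search finds no witness
every completion of the 1 pending operation (B) was checked; none linearizes
one such order, A, C (pending dropped), breaks at step 2 where C take() → empty is illegal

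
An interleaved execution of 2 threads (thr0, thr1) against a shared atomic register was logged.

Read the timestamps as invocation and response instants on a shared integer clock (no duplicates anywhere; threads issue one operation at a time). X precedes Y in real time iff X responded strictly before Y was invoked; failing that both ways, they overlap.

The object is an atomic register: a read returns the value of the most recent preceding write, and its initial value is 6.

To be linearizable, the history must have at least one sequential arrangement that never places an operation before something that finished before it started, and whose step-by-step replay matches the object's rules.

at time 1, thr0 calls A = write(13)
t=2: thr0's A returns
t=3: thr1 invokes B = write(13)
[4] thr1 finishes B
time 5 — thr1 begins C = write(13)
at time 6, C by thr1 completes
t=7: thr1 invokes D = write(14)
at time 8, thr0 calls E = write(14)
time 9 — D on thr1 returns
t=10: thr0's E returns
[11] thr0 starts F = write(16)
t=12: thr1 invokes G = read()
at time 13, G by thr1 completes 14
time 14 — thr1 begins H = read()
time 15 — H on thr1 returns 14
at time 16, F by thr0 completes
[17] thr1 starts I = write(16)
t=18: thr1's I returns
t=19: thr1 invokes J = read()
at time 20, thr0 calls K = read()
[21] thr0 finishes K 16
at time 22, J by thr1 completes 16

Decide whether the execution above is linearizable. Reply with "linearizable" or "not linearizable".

linearizable

witness order: A, B, C, D, E, G, H, F, I, J, K
after step 1 (A write(13)): value 13
after step 2 (B write(13)): value 13
after step 3 (C write(13)): value 13
after step 4 (D write(14)): value 14
after step 5 (E write(14)): value 14
after step 6 (G read() → 14): value 14
after step 7 (H read() → 14): value 14
after step 8 (F write(16)): value 16
after step 9 (I write(16)): value 16
after step 10 (J read() → 16): value 16
after step 11 (K read() → 16): value 16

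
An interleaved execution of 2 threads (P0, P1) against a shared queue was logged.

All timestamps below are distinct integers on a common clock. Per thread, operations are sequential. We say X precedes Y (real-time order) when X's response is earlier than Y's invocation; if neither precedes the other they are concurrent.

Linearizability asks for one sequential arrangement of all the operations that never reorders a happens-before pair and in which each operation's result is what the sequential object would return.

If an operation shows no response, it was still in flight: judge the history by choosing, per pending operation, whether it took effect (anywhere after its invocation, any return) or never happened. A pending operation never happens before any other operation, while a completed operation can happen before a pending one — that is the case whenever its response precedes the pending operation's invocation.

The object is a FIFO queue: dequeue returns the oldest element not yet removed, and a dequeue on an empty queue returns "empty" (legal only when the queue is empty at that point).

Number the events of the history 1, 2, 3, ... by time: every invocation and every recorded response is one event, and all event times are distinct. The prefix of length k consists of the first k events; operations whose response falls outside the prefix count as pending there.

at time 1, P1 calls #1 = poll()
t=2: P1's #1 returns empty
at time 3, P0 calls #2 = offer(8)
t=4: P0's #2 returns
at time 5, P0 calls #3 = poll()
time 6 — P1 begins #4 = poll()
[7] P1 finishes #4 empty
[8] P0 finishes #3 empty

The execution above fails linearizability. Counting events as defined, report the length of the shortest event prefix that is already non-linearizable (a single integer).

events 1..7 are still linearizable — one witness is #1, #2, #3, #4:
step 1: #1 poll() → empty — queue <>
step 2: #2 offer(8) — queue <8>
step 3: #3 poll() (pending, included) — queue <>
step 4: #4 poll() → empty — queue <>
once event 8 joins (#3's response, time 8), exhaustive search finds no witness
e.g. #1, #2, #3, #4: illegal at step 3, since #3 poll() → empty cannot apply there
e.g. #1, #2, #4, #3: illegal at step 3, since #4 poll() → empty cannot apply there

8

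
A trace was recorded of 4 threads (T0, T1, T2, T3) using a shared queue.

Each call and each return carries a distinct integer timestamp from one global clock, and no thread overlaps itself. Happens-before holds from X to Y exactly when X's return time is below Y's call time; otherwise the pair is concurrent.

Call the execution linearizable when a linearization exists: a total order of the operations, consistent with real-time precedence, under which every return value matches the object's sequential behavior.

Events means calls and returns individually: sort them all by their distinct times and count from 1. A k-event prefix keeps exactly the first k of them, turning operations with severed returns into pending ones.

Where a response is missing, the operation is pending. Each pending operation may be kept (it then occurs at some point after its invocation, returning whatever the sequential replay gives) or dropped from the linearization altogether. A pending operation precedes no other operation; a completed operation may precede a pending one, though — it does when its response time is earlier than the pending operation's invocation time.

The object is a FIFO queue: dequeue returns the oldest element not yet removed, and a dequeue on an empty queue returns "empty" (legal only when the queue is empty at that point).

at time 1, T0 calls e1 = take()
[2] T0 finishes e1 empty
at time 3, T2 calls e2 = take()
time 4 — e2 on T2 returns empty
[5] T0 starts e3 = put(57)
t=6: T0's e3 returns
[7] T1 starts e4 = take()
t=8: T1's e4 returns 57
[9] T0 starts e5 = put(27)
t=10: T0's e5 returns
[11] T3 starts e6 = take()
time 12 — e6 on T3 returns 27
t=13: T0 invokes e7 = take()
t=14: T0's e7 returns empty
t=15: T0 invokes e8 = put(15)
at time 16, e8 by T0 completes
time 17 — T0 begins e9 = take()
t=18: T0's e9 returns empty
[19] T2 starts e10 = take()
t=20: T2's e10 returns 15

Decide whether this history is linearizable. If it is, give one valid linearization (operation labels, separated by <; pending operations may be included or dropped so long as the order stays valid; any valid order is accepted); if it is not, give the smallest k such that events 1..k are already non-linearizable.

cut after 17 events: linearizable; cut after 18 events (e9 responds, time 18): not linearizable
exhaustive check: the 9 completed queue ops admit one real-time order; illegal
take e1, e2, e3, e4, e5, e6, e7, e8, e9: step 9 already fails, because e9 take() → empty cannot occur there

not linearizable — minimal violating prefix: 18 events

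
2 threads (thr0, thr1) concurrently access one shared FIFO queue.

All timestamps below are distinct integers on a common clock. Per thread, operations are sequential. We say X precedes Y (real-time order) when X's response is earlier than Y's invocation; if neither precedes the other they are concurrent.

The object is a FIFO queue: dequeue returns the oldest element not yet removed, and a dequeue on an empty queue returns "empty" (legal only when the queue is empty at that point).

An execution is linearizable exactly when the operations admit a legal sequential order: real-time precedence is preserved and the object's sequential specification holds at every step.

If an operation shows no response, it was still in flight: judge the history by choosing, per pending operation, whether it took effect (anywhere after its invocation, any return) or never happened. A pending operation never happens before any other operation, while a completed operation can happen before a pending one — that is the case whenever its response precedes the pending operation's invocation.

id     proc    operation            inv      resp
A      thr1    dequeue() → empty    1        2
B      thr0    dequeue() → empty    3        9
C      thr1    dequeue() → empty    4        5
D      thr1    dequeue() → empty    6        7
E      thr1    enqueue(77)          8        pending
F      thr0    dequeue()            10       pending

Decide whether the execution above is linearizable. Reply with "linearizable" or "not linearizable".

linearizable

one valid linearization: A, B, C, D
step 1: A dequeue() → empty — queue <>
step 2: B dequeue() → empty — queue <>
step 3: C dequeue() → empty — queue <>
step 4: D dequeue() → empty — queue <>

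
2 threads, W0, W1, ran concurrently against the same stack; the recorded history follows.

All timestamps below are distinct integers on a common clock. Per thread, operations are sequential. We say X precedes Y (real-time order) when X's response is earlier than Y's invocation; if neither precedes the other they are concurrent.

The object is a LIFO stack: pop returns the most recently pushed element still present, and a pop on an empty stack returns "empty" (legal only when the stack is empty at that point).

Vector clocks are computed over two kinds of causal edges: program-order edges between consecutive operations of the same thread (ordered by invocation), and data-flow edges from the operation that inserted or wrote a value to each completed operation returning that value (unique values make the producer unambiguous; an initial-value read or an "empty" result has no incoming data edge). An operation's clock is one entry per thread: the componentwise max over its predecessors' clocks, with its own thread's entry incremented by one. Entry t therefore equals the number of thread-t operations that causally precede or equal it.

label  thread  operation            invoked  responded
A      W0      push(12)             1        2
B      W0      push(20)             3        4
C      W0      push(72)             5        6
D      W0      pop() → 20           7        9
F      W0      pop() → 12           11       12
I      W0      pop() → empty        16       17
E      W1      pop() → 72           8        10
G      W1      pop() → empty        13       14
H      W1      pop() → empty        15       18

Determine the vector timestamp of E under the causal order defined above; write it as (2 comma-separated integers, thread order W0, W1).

(3, 1)

no predecessors for A (invoked 1): W0 increments from zero → (1, 0)
from VC(A)=(1, 0), B (invoked 3) maxes components and bumps W0 → (2, 0)
from VC(B)=(2, 0), C (invoked 5) maxes components and bumps W0 → (3, 0)
from VC(C)=(3, 0), E (invoked 8) maxes components and bumps W1 → (3, 1)
from VC(B)=(2, 0), VC(C)=(3, 0), D (invoked 7) maxes components and bumps W0 → (4, 0)
from VC(E)=(3, 1), G (invoked 13) maxes components and bumps W1 → (3, 2)
from VC(A)=(1, 0), VC(D)=(4, 0), F (invoked 11) maxes components and bumps W0 → (5, 0)
from VC(G)=(3, 2), H (invoked 15) maxes components and bumps W1 → (3, 3)
from VC(F)=(5, 0), I (invoked 16) maxes components and bumps W0 → (6, 0)
target: VC(E) = (3, 1)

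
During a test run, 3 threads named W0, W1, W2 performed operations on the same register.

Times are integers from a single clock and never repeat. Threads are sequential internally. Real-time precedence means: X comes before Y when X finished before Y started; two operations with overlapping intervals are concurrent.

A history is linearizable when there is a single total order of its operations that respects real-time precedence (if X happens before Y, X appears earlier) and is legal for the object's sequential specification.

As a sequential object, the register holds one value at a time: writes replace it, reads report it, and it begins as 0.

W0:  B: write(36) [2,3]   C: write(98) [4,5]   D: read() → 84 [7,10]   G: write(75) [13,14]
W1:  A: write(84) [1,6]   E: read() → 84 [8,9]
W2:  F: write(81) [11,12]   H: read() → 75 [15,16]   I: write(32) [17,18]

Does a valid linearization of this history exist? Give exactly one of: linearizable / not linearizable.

linearizable

a witness: B, C, A, D, E, F, G, H, I
1. B write(36), leaving value 36
2. C write(98), leaving value 98
3. A write(84), leaving value 84
4. D read() → 84, leaving value 84
5. E read() → 84, leaving value 84
6. F write(81), leaving value 81
7. G write(75), leaving value 75
8. H read() → 75, leaving value 75
9. I write(32), leaving value 32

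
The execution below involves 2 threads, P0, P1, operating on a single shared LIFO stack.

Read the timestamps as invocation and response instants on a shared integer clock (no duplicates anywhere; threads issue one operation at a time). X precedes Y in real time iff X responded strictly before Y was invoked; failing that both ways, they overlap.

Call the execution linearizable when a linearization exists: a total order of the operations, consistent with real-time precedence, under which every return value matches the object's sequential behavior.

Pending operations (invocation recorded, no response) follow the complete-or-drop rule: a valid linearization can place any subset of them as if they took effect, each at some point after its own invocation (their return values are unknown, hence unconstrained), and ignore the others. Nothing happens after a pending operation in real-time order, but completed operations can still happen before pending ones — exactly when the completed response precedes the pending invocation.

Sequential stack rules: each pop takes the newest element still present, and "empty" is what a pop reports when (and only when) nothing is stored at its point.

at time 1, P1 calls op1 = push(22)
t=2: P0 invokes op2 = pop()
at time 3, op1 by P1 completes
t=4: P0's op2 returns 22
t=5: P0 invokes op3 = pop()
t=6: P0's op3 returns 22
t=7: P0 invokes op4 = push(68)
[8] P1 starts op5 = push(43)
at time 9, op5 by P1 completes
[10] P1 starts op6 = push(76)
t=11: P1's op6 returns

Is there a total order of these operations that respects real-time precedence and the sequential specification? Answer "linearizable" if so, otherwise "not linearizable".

through event 5 a valid linearization exists; event 6 (op3 responding at time 6) ends that
all 2 real-time-respecting orders fail — 3 completed LIFO stack operations, no legal replay
sample order op1, op2, op3 stalls at step 3 — op3 pop() → 22 has no legal effect
sample order op2, op1, op3 stalls at step 1 — op2 pop() → 22 has no legal effect

not linearizable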